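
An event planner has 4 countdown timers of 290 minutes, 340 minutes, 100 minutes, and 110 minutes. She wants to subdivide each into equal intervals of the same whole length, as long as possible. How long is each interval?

The interval must divide each timer length; the longest such is the gcd.
290 = 2 × 5 × 29
340 = 2^2 × 5 × 17
100 = 2^2 × 5^2
110 = 2 × 5 × 11
gcd(290, 340, 100, 110) = 2 × 5 = 10.

10 minutes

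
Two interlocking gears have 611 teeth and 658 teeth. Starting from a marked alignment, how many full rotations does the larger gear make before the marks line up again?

They are all back at their starting positions together after one LCM of the periods.
611 = 13 × 47
658 = 2 × 7 × 47
LCM(611, 658) = 2 × 7 × 13 × 47 = 8554.
Rotations for period 658: 8554 / 658 = 13.

13 rotations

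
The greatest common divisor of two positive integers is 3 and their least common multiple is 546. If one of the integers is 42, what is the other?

39

For two integers, gcd × lcm = product, so the other is (3 × 546) / 42 = 1638 / 42 = 39.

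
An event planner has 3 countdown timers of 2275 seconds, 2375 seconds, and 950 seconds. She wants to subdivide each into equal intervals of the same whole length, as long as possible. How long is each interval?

25 seconds

The interval must divide each timer length; the longest such is the gcd.
2275 = 5^2 × 7 × 13
2375 = 5^3 × 19
950 = 2 × 5^2 × 19
gcd(2275, 2375, 950) = 5^2 = 25.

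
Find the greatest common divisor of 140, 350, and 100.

10

140 = 2^2 × 5 × 7
350 = 2 × 5^2 × 7
100 = 2^2 × 5^2
gcd(140, 350, 100) = 2 × 5 = 10.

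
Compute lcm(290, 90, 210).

18270

290 = 2 × 5 × 29
90 = 2 × 3^2 × 5
210 = 2 × 3 × 5 × 7
LCM(290, 90, 210) = 2 × 3^2 × 5 × 7 × 29 = 18270.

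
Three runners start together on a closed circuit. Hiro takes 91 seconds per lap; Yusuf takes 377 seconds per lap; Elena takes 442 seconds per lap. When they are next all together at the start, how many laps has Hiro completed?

They are all back at their starting positions together after one LCM of the periods.
91 = 7 × 13
377 = 13 × 29
442 = 2 × 13 × 17
LCM(91, 377, 442) = 2 × 7 × 13 × 17 × 29 = 89726.
Laps for period 91: 89726 / 91 = 986.

986 laps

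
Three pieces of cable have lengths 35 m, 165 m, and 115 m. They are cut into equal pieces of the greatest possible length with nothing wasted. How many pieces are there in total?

63

Piece length = gcd(35, 165, 115).
35 = 5 × 7
165 = 3 × 5 × 11
115 = 5 × 23
gcd(35, 165, 115) = 5.
Total pieces = 35/5 + 165/5 + 115/5 = 7 + 33 + 23 = 63.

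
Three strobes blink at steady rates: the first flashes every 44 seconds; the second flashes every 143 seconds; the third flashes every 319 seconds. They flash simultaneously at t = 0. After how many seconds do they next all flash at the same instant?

16588 seconds

We need the least common multiple of the intervals.
44 = 2^2 × 11
143 = 11 × 13
319 = 11 × 29
LCM(44, 143, 319) = 2^2 × 11 × 13 × 29 = 16588.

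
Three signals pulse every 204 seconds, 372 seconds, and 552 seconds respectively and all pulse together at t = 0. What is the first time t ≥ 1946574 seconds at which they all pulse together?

Joint pulses occur at multiples of LCM(204, 372, 552).
204 = 2^2 × 3 × 17
372 = 2^2 × 3 × 31
552 = 2^3 × 3 × 23
LCM(204, 372, 552) = 2^3 × 3 × 17 × 23 × 31 = 290904.
Smallest multiple of 290904 that is ≥ 1946574: ⌈1946574/290904⌉ × 290904 = 7 × 290904 = 2036328.

2036328 seconds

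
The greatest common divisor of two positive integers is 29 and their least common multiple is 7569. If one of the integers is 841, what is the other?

261

For two integers, gcd × lcm = product, so the other is (29 × 7569) / 841 = 219501 / 841 = 261.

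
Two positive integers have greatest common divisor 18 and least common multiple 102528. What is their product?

For any two positive integers, gcd × lcm = product = 18 × 102528 = 1845504.

1845504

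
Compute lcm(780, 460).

17940

780 = 2^2 × 3 × 5 × 13
460 = 2^2 × 5 × 23
LCM(780, 460) = 2^2 × 3 × 5 × 13 × 23 = 17940.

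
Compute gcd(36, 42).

36 = 2^2 × 3^2
42 = 2 × 3 × 7
gcd(36, 42) = 2 × 3 = 6.

6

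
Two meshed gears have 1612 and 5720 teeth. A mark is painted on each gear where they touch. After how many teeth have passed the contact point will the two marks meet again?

177320 teeth

We need the least common multiple of the intervals.
1612 = 2^2 × 13 × 31
5720 = 2^3 × 5 × 11 × 13
LCM(1612, 5720) = 2^3 × 5 × 11 × 13 × 31 = 177320.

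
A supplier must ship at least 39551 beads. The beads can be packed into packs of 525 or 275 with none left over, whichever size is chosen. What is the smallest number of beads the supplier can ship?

The number of beads must be a common multiple of 525 and 275, so a multiple of their LCM.
525 = 3 × 5^2 × 7
275 = 5^2 × 11
LCM(525, 275) = 3 × 5^2 × 7 × 11 = 5775.
Smallest multiple of 5775 that is ≥ 39551: ⌈39551/5775⌉ × 5775 = 7 × 5775 = 40425.

40425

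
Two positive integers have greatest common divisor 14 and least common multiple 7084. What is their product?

99176

For any two positive integers, gcd × lcm = product = 14 × 7084 = 99176.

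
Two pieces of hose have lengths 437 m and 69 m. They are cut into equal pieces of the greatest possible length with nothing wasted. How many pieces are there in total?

22

Piece length = gcd(437, 69).
437 = 19 × 23
69 = 3 × 23
gcd(437, 69) = 23.
Total pieces = 437/23 + 69/23 = 19 + 3 = 22.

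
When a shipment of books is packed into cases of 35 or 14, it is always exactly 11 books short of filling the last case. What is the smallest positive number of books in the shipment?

59

Being 11 short of a full case of size k means N ≡ −11 (mod k), i.e. N + 11 is a multiple of each size.
35 = 5 × 7
14 = 2 × 7
LCM(35, 14) = 2 × 5 × 7 = 70.
Smallest positive N is 70 − 11 = 59.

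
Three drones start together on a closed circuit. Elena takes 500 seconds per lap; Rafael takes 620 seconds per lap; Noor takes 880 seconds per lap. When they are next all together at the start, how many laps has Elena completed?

1364 laps

They are all back at their starting positions together after one LCM of the periods.
500 = 2^2 × 5^3
620 = 2^2 × 5 × 31
880 = 2^4 × 5 × 11
LCM(500, 620, 880) = 2^4 × 5^3 × 11 × 31 = 682000.
Laps for period 500: 682000 / 500 = 1364.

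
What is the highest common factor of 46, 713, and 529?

23

46 = 2 × 23
713 = 23 × 31
529 = 23^2
gcd(46, 713, 529) = 23.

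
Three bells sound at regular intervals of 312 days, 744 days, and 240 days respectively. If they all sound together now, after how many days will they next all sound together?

96720 days

The first simultaneous occurrence is after LCM of the individual periods.
312 = 2^3 × 3 × 13
744 = 2^3 × 3 × 31
240 = 2^4 × 3 × 5
LCM(312, 744, 240) = 2^4 × 3 × 5 × 13 × 31 = 96720.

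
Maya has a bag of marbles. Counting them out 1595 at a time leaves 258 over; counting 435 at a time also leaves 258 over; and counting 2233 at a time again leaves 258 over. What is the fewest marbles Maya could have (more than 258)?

33753

N − 258 must be a common multiple of 1595, 435, and 2233.
1595 = 5 × 11 × 29
435 = 3 × 5 × 29
2233 = 7 × 11 × 29
LCM(1595, 435, 2233) = 3 × 5 × 7 × 11 × 29 = 33495.
Smallest N > 258 is LCM + 258 = 33495 + 258 = 33753.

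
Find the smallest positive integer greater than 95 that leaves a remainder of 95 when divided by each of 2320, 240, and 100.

N − 95 must be a common multiple of 2320, 240, and 100.
2320 = 2^4 × 5 × 29
240 = 2^4 × 3 × 5
100 = 2^2 × 5^2
LCM(2320, 240, 100) = 2^4 × 3 × 5^2 × 29 = 34800.
Smallest N > 95 is LCM + 95 = 34800 + 95 = 34895.

34895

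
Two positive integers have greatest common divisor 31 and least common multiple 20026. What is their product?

For any two positive integers, gcd × lcm = product = 31 × 20026 = 620806.

620806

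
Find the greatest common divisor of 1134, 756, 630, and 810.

1134 = 2 × 3^4 × 7
756 = 2^2 × 3^3 × 7
630 = 2 × 3^2 × 5 × 7
810 = 2 × 3^4 × 5
gcd(1134, 756, 630, 810) = 2 × 3^2 = 18.

18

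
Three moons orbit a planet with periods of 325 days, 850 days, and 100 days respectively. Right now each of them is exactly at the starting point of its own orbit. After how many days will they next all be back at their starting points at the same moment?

We need the least common multiple of the intervals.
325 = 5^2 × 13
850 = 2 × 5^2 × 17
100 = 2^2 × 5^2
LCM(325, 850, 100) = 2^2 × 5^2 × 13 × 17 = 22100.

22100 days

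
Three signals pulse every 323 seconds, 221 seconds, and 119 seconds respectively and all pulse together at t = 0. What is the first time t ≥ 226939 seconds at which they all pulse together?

Joint pulses occur at multiples of LCM(323, 221, 119).
323 = 17 × 19
221 = 13 × 17
119 = 7 × 17
LCM(323, 221, 119) = 7 × 13 × 17 × 19 = 29393.
Smallest multiple of 29393 that is ≥ 226939: ⌈226939/29393⌉ × 29393 = 8 × 29393 = 235144.

235144 seconds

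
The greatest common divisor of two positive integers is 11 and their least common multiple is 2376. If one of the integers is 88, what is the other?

297

For two integers, gcd × lcm = product, so the other is (11 × 2376) / 88 = 26136 / 88 = 297.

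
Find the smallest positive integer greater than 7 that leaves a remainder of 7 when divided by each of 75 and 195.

N − 7 must be a common multiple of 75 and 195.
75 = 3 × 5^2
195 = 3 × 5 × 13
LCM(75, 195) = 3 × 5^2 × 13 = 975.
Smallest N > 7 is LCM + 7 = 975 + 7 = 982.

982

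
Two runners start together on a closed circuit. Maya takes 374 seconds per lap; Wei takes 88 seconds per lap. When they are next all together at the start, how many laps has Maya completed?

They are all back at their starting positions together after one LCM of the periods.
374 = 2 × 11 × 17
88 = 2^3 × 11
LCM(374, 88) = 2^3 × 11 × 17 = 1496.
Laps for period 374: 1496 / 374 = 4.

4 laps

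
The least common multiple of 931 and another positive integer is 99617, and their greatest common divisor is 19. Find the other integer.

2033

gcd × lcm = product of the two integers, so the other integer is (19 × 99617) / 931 = 2033.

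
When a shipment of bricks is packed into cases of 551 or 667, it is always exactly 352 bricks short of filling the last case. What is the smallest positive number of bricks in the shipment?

12321

Being 352 short of a full case of size k means N ≡ −352 (mod k), i.e. N + 352 is a multiple of each size.
551 = 19 × 29
667 = 23 × 29
LCM(551, 667) = 19 × 23 × 29 = 12673.
Smallest positive N is 12673 − 352 = 12321.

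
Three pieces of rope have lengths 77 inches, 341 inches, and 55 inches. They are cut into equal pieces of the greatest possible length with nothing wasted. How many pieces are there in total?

Piece length = gcd(77, 341, 55).
77 = 7 × 11
341 = 11 × 31
55 = 5 × 11
gcd(77, 341, 55) = 11.
Total pieces = 77/11 + 341/11 + 55/11 = 7 + 31 + 5 = 43.

43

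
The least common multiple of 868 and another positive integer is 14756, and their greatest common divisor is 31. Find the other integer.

527

gcd × lcm = product of the two integers, so the other integer is (31 × 14756) / 868 = 527.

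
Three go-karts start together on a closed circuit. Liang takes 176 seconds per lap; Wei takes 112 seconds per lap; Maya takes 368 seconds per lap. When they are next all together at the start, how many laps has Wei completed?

253 laps

All finish a whole number of cycles simultaneously at t = LCM of the periods.
176 = 2^4 × 11
112 = 2^4 × 7
368 = 2^4 × 23
LCM(176, 112, 368) = 2^4 × 7 × 11 × 23 = 28336.
Laps for period 112: 28336 / 112 = 253.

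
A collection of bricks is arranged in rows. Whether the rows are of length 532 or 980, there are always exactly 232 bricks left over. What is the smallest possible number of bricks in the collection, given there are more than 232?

18852

N − 232 must be a common multiple of 532 and 980.
532 = 2^2 × 7 × 19
980 = 2^2 × 5 × 7^2
LCM(532, 980) = 2^2 × 5 × 7^2 × 19 = 18620.
Smallest N > 232 is LCM + 232 = 18620 + 232 = 18852.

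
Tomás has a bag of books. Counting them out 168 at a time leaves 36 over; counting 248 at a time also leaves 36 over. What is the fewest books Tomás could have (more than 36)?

N − 36 must be a common multiple of 168 and 248.
168 = 2^3 × 3 × 7
248 = 2^3 × 31
LCM(168, 248) = 2^3 × 3 × 7 × 31 = 5208.
Smallest N > 36 is LCM + 36 = 5208 + 36 = 5244.

5244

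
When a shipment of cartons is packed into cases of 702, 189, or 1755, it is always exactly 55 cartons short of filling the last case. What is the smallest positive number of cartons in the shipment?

Being 55 short of a full case of size k means N ≡ −55 (mod k), i.e. N + 55 is a multiple of each size.
702 = 2 × 3^3 × 13
189 = 3^3 × 7
1755 = 3^3 × 5 × 13
LCM(702, 189, 1755) = 2 × 3^3 × 5 × 7 × 13 = 24570.
Smallest positive N is 24570 − 55 = 24515.

24515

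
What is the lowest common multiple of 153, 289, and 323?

49419

153 = 3^2 × 17
289 = 17^2
323 = 17 × 19
LCM(153, 289, 323) = 3^2 × 17^2 × 19 = 49419.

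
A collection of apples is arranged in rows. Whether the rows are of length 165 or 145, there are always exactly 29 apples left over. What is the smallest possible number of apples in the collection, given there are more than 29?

4814

N − 29 must be a common multiple of 165 and 145.
165 = 3 × 5 × 11
145 = 5 × 29
LCM(165, 145) = 3 × 5 × 11 × 29 = 4785.
Smallest N > 29 is LCM + 29 = 4785 + 29 = 4814.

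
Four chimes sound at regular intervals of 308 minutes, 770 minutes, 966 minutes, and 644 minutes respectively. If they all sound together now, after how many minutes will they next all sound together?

They coincide at every common multiple of the periods; the first is the LCM.
308 = 2^2 × 7 × 11
770 = 2 × 5 × 7 × 11
966 = 2 × 3 × 7 × 23
644 = 2^2 × 7 × 23
LCM(308, 770, 966, 644) = 2^2 × 3 × 5 × 7 × 11 × 23 = 106260.

106260 minutes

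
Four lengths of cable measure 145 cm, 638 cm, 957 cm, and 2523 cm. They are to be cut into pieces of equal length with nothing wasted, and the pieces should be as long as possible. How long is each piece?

29 cm

The greatest length dividing all of 145, 638, 957, and 2523 is their gcd.
145 = 5 × 29
638 = 2 × 11 × 29
957 = 3 × 11 × 29
2523 = 3 × 29^2
gcd(145, 638, 957, 2523) = 29.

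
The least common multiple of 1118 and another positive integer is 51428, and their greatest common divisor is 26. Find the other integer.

gcd × lcm = product of the two integers, so the other integer is (26 × 51428) / 1118 = 1196.

1196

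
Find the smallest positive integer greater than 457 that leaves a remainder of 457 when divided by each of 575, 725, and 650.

N − 457 must be a common multiple of 575, 725, and 650.
575 = 5^2 × 23
725 = 5^2 × 29
650 = 2 × 5^2 × 13
LCM(575, 725, 650) = 2 × 5^2 × 13 × 23 × 29 = 433550.
Smallest N > 457 is LCM + 457 = 433550 + 457 = 434007.

434007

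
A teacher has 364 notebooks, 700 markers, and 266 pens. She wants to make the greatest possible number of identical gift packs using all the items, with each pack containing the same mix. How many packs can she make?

The pack count must divide each quantity, so the greatest is gcd(364, 700, 266).
364 = 2^2 × 7 × 13
700 = 2^2 × 5^2 × 7
266 = 2 × 7 × 19
gcd(364, 700, 266) = 2 × 7 = 14.

14 packs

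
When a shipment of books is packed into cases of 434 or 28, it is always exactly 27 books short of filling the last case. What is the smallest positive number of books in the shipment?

841

Being 27 short of a full case of size k means N ≡ −27 (mod k), i.e. N + 27 is a multiple of each size.
434 = 2 × 7 × 31
28 = 2^2 × 7
LCM(434, 28) = 2^2 × 7 × 31 = 868.
Smallest positive N is 868 − 27 = 841.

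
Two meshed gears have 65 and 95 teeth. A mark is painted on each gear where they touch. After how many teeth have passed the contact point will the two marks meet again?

1235 teeth

They coincide at every common multiple of the periods; the first is the LCM.
65 = 5 × 13
95 = 5 × 19
LCM(65, 95) = 5 × 13 × 19 = 1235.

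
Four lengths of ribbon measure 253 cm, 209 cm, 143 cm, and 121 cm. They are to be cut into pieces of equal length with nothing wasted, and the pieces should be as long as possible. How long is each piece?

11 cm

The greatest length dividing all of 253, 209, 143, and 121 is their gcd.
253 = 11 × 23
209 = 11 × 19
143 = 11 × 13
121 = 11^2
gcd(253, 209, 143, 121) = 11.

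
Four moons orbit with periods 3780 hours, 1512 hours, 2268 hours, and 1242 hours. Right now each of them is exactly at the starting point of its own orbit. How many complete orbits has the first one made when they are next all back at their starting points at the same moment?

All finish a whole number of cycles simultaneously at t = LCM of the periods.
3780 = 2^2 × 3^3 × 5 × 7
1512 = 2^3 × 3^3 × 7
2268 = 2^2 × 3^4 × 7
1242 = 2 × 3^3 × 23
LCM(3780, 1512, 2268, 1242) = 2^3 × 3^4 × 5 × 7 × 23 = 521640.
Orbits for period 3780: 521640 / 3780 = 138.

138 orbits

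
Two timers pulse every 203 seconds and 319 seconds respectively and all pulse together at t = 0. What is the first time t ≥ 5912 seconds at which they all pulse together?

6699 seconds

Joint pulses occur at multiples of LCM(203, 319).
203 = 7 × 29
319 = 11 × 29
LCM(203, 319) = 7 × 11 × 29 = 2233.
Smallest multiple of 2233 that is ≥ 5912: ⌈5912/2233⌉ × 2233 = 3 × 2233 = 6699.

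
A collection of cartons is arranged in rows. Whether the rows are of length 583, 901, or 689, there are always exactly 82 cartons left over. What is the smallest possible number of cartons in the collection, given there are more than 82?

N − 82 must be a common multiple of 583, 901, and 689.
583 = 11 × 53
901 = 17 × 53
689 = 13 × 53
LCM(583, 901, 689) = 11 × 13 × 17 × 53 = 128843.
Smallest N > 82 is LCM + 82 = 128843 + 82 = 128925.

128925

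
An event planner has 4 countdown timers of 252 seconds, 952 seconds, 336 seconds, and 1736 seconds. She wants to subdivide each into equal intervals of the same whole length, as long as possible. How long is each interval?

The interval must divide each timer length; the longest such is the gcd.
252 = 2^2 × 3^2 × 7
952 = 2^3 × 7 × 17
336 = 2^4 × 3 × 7
1736 = 2^3 × 7 × 31
gcd(252, 952, 336, 1736) = 2^2 × 7 = 28.

28 seconds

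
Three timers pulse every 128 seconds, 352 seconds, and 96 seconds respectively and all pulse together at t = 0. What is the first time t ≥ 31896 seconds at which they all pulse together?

33792 seconds

Joint pulses occur at multiples of LCM(128, 352, 96).
128 = 2^7
352 = 2^5 × 11
96 = 2^5 × 3
LCM(128, 352, 96) = 2^7 × 3 × 11 = 4224.
Smallest multiple of 4224 that is ≥ 31896: ⌈31896/4224⌉ × 4224 = 8 × 4224 = 33792.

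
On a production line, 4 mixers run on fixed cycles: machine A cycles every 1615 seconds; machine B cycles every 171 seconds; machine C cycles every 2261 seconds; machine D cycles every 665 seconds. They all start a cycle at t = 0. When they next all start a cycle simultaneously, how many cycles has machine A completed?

All finish a whole number of cycles simultaneously at t = LCM of the periods.
1615 = 5 × 17 × 19
171 = 3^2 × 19
2261 = 7 × 17 × 19
665 = 5 × 7 × 19
LCM(1615, 171, 2261, 665) = 3^2 × 5 × 7 × 17 × 19 = 101745.
Cycles for period 1615: 101745 / 1615 = 63.

63 cycles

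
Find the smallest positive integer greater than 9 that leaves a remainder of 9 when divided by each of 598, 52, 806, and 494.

704453

N − 9 must be a common multiple of 598, 52, 806, and 494.
598 = 2 × 13 × 23
52 = 2^2 × 13
806 = 2 × 13 × 31
494 = 2 × 13 × 19
LCM(598, 52, 806, 494) = 2^2 × 13 × 19 × 23 × 31 = 704444.
Smallest N > 9 is LCM + 9 = 704444 + 9 = 704453.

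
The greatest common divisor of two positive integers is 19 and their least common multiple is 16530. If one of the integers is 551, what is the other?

For two integers, gcd × lcm = product, so the other is (19 × 16530) / 551 = 314070 / 551 = 570.

570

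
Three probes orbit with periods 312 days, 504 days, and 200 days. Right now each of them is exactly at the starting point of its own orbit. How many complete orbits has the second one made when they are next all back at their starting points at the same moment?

325 orbits

All finish a whole number of cycles simultaneously at t = LCM of the periods.
312 = 2^3 × 3 × 13
504 = 2^3 × 3^2 × 7
200 = 2^3 × 5^2
LCM(312, 504, 200) = 2^3 × 3^2 × 5^2 × 7 × 13 = 163800.
Orbits for period 504: 163800 / 504 = 325.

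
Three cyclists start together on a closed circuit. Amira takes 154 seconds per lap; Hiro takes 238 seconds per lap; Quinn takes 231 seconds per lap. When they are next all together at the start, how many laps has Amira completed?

51 laps

The first common completion time is the LCM of the periods.
154 = 2 × 7 × 11
238 = 2 × 7 × 17
231 = 3 × 7 × 11
LCM(154, 238, 231) = 2 × 3 × 7 × 11 × 17 = 7854.
Laps for period 154: 7854 / 154 = 51.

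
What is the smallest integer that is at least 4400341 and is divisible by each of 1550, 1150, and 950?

The integer must be a common multiple of 1550, 1150, and 950, so a multiple of their LCM.
1550 = 2 × 5^2 × 31
1150 = 2 × 5^2 × 23
950 = 2 × 5^2 × 19
LCM(1550, 1150, 950) = 2 × 5^2 × 19 × 23 × 31 = 677350.
Smallest multiple of 677350 that is ≥ 4400341: ⌈4400341/677350⌉ × 677350 = 7 × 677350 = 4741450.

4741450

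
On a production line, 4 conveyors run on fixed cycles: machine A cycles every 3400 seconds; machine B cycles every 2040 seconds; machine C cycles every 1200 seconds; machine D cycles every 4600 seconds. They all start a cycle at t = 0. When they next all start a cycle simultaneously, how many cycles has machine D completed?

102 cycles

All finish a whole number of cycles simultaneously at t = LCM of the periods.
3400 = 2^3 × 5^2 × 17
2040 = 2^3 × 3 × 5 × 17
1200 = 2^4 × 3 × 5^2
4600 = 2^3 × 5^2 × 23
LCM(3400, 2040, 1200, 4600) = 2^4 × 3 × 5^2 × 17 × 23 = 469200.
Cycles for period 4600: 469200 / 4600 = 102.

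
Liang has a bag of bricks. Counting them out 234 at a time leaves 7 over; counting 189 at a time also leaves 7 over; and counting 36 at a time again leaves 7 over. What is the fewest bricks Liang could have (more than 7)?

9835

N − 7 must be a common multiple of 234, 189, and 36.
234 = 2 × 3^2 × 13
189 = 3^3 × 7
36 = 2^2 × 3^2
LCM(234, 189, 36) = 2^2 × 3^3 × 7 × 13 = 9828.
Smallest N > 7 is LCM + 7 = 9828 + 7 = 9835.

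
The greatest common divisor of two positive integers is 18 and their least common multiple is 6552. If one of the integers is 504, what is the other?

For two integers, gcd × lcm = product, so the other is (18 × 6552) / 504 = 117936 / 504 = 234.

234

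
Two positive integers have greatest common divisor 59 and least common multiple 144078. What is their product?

8500602

For any two positive integers, gcd × lcm = product = 59 × 144078 = 8500602.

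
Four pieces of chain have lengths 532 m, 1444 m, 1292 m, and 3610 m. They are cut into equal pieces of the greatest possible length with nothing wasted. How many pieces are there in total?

Piece length = gcd(532, 1444, 1292, 3610).
532 = 2^2 × 7 × 19
1444 = 2^2 × 19^2
1292 = 2^2 × 17 × 19
3610 = 2 × 5 × 19^2
gcd(532, 1444, 1292, 3610) = 2 × 19 = 38.
Total pieces = 532/38 + 1444/38 + 1292/38 + 3610/38 = 14 + 38 + 34 + 95 = 181.

181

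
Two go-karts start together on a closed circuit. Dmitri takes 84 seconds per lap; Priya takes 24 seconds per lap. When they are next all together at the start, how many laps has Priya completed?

7 laps

All finish a whole number of cycles simultaneously at t = LCM of the periods.
84 = 2^2 × 3 × 7
24 = 2^3 × 3
LCM(84, 24) = 2^3 × 3 × 7 = 168.
Laps for period 24: 168 / 24 = 7.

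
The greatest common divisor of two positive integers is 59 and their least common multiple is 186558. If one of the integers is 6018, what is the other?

For two integers, gcd × lcm = product, so the other is (59 × 186558) / 6018 = 11006922 / 6018 = 1829.

1829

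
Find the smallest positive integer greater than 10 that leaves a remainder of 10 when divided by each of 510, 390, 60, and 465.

N − 10 must be a common multiple of 510, 390, 60, and 465.
510 = 2 × 3 × 5 × 17
390 = 2 × 3 × 5 × 13
60 = 2^2 × 3 × 5
465 = 3 × 5 × 31
LCM(510, 390, 60, 465) = 2^2 × 3 × 5 × 13 × 17 × 31 = 411060.
Smallest N > 10 is LCM + 10 = 411060 + 10 = 411070.

411070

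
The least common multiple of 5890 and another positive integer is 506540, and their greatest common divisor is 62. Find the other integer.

5332

gcd × lcm = product of the two integers, so the other integer is (62 × 506540) / 5890 = 5332.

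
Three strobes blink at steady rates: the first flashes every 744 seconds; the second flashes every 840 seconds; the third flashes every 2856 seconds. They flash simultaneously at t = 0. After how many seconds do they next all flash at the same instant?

The first simultaneous occurrence is after LCM of the individual periods.
744 = 2^3 × 3 × 31
840 = 2^3 × 3 × 5 × 7
2856 = 2^3 × 3 × 7 × 17
LCM(744, 840, 2856) = 2^3 × 3 × 5 × 7 × 17 × 31 = 442680.

442680 seconds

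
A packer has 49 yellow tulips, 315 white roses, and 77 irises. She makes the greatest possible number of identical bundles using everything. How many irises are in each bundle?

Number of bundles = gcd(49, 315, 77).
49 = 7^2
315 = 3^2 × 5 × 7
77 = 7 × 11
gcd(49, 315, 77) = 7.
irises per bundle = 77 / 7 = 11.

11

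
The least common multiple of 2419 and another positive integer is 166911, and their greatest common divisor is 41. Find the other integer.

2829

gcd × lcm = product of the two integers, so the other integer is (41 × 166911) / 2419 = 2829.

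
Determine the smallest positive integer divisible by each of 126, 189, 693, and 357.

70686

126 = 2 × 3^2 × 7
189 = 3^3 × 7
693 = 3^2 × 7 × 11
357 = 3 × 7 × 17
LCM(126, 189, 693, 357) = 2 × 3^3 × 7 × 11 × 17 = 70686.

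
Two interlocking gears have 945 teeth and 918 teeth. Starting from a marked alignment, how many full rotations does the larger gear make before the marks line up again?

All finish a whole number of cycles simultaneously at t = LCM of the periods.
945 = 3^3 × 5 × 7
918 = 2 × 3^3 × 17
LCM(945, 918) = 2 × 3^3 × 5 × 7 × 17 = 32130.
Rotations for period 945: 32130 / 945 = 34.

34 rotations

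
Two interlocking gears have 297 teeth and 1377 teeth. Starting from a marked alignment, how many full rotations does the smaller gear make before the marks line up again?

All finish a whole number of cycles simultaneously at t = LCM of the periods.
297 = 3^3 × 11
1377 = 3^4 × 17
LCM(297, 1377) = 3^4 × 11 × 17 = 15147.
Rotations for period 297: 15147 / 297 = 51.

51 rotations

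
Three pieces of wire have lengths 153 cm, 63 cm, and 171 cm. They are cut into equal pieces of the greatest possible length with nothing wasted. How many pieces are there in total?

Piece length = gcd(153, 63, 171).
153 = 3^2 × 17
63 = 3^2 × 7
171 = 3^2 × 19
gcd(153, 63, 171) = 3^2 = 9.
Total pieces = 153/9 + 63/9 + 171/9 = 17 + 7 + 19 = 43.

43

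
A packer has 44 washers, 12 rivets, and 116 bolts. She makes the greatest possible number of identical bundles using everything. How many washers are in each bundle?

11

Number of bundles = gcd(44, 12, 116).
44 = 2^2 × 11
12 = 2^2 × 3
116 = 2^2 × 29
gcd(44, 12, 116) = 2^2 = 4.
washers per bundle = 44 / 4 = 11.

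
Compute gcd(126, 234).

18

126 = 2 × 3^2 × 7
234 = 2 × 3^2 × 13
gcd(126, 234) = 2 × 3^2 = 18.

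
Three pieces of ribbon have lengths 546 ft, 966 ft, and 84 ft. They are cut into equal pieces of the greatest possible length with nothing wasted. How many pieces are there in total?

38

Piece length = gcd(546, 966, 84).
546 = 2 × 3 × 7 × 13
966 = 2 × 3 × 7 × 23
84 = 2^2 × 3 × 7
gcd(546, 966, 84) = 2 × 3 × 7 = 42.
Total pieces = 546/42 + 966/42 + 84/42 = 13 + 23 + 2 = 38.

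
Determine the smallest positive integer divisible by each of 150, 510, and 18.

150 = 2 × 3 × 5^2
510 = 2 × 3 × 5 × 17
18 = 2 × 3^2
LCM(150, 510, 18) = 2 × 3^2 × 5^2 × 17 = 7650.

7650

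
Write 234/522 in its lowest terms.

13/29

234 = 2 × 3^2 × 13
522 = 2 × 3^2 × 29
gcd(234, 522) = 2 × 3^2 = 18.
Divide numerator and denominator by 18: 234/522 = 13/29.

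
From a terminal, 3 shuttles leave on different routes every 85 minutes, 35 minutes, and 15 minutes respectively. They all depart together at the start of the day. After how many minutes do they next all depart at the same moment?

1785 minutes

They coincide at every common multiple of the periods; the first is the LCM.
85 = 5 × 17
35 = 5 × 7
15 = 3 × 5
LCM(85, 35, 15) = 3 × 5 × 7 × 17 = 1785.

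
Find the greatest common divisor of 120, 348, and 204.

120 = 2^3 × 3 × 5
348 = 2^2 × 3 × 29
204 = 2^2 × 3 × 17
gcd(120, 348, 204) = 2^2 × 3 = 12.

12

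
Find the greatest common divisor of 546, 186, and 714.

6

546 = 2 × 3 × 7 × 13
186 = 2 × 3 × 31
714 = 2 × 3 × 7 × 17
gcd(546, 186, 714) = 2 × 3 = 6.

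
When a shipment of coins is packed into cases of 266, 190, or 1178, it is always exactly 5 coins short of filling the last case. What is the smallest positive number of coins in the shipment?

41225

Being 5 short of a full case of size k means N ≡ −5 (mod k), i.e. N + 5 is a multiple of each size.
266 = 2 × 7 × 19
190 = 2 × 5 × 19
1178 = 2 × 19 × 31
LCM(266, 190, 1178) = 2 × 5 × 7 × 19 × 31 = 41230.
Smallest positive N is 41230 − 5 = 41225.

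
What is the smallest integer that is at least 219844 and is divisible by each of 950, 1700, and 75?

The integer must be a common multiple of 950, 1700, and 75, so a multiple of their LCM.
950 = 2 × 5^2 × 19
1700 = 2^2 × 5^2 × 17
75 = 3 × 5^2
LCM(950, 1700, 75) = 2^2 × 3 × 5^2 × 17 × 19 = 96900.
Smallest multiple of 96900 that is ≥ 219844: ⌈219844/96900⌉ × 96900 = 3 × 96900 = 290700.

290700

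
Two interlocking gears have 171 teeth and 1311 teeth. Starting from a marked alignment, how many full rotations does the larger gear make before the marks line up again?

They are all back at their starting positions together after one LCM of the periods.
171 = 3^2 × 19
1311 = 3 × 19 × 23
LCM(171, 1311) = 3^2 × 19 × 23 = 3933.
Rotations for period 1311: 3933 / 1311 = 3.

3 rotations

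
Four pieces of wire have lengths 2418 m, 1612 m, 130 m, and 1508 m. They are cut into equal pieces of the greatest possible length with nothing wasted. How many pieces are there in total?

Piece length = gcd(2418, 1612, 130, 1508).
2418 = 2 × 3 × 13 × 31
1612 = 2^2 × 13 × 31
130 = 2 × 5 × 13
1508 = 2^2 × 13 × 29
gcd(2418, 1612, 130, 1508) = 2 × 13 = 26.
Total pieces = 2418/26 + 1612/26 + 130/26 + 1508/26 = 93 + 62 + 5 + 58 = 218.

218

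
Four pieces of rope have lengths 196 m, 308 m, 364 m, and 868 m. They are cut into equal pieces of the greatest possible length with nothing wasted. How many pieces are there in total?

62

Piece length = gcd(196, 308, 364, 868).
196 = 2^2 × 7^2
308 = 2^2 × 7 × 11
364 = 2^2 × 7 × 13
868 = 2^2 × 7 × 31
gcd(196, 308, 364, 868) = 2^2 × 7 = 28.
Total pieces = 196/28 + 308/28 + 364/28 + 868/28 = 7 + 11 + 13 + 31 = 62.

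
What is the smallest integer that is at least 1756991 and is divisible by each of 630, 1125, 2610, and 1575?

The integer must be a common multiple of 630, 1125, 2610, and 1575, so a multiple of their LCM.
630 = 2 × 3^2 × 5 × 7
1125 = 3^2 × 5^3
2610 = 2 × 3^2 × 5 × 29
1575 = 3^2 × 5^2 × 7
LCM(630, 1125, 2610, 1575) = 2 × 3^2 × 5^3 × 7 × 29 = 456750.
Smallest multiple of 456750 that is ≥ 1756991: ⌈1756991/456750⌉ × 456750 = 4 × 456750 = 1827000.

1827000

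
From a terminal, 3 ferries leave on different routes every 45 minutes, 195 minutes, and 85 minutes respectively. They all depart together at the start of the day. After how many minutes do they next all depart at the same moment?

The first simultaneous occurrence is after LCM of the individual periods.
45 = 3^2 × 5
195 = 3 × 5 × 13
85 = 5 × 17
LCM(45, 195, 85) = 3^2 × 5 × 13 × 17 = 9945.

9945 minutes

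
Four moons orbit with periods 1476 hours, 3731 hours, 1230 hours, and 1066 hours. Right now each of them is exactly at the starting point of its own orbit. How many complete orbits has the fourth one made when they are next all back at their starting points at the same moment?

The first common completion time is the LCM of the periods.
1476 = 2^2 × 3^2 × 41
3731 = 7 × 13 × 41
1230 = 2 × 3 × 5 × 41
1066 = 2 × 13 × 41
LCM(1476, 3731, 1230, 1066) = 2^2 × 3^2 × 5 × 7 × 13 × 41 = 671580.
Orbits for period 1066: 671580 / 1066 = 630.

630 orbits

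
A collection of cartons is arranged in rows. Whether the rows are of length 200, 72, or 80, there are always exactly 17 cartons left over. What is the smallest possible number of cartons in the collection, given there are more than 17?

N − 17 must be a common multiple of 200, 72, and 80.
200 = 2^3 × 5^2
72 = 2^3 × 3^2
80 = 2^4 × 5
LCM(200, 72, 80) = 2^4 × 3^2 × 5^2 = 3600.
Smallest N > 17 is LCM + 17 = 3600 + 17 = 3617.

3617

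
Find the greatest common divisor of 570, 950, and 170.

570 = 2 × 3 × 5 × 19
950 = 2 × 5^2 × 19
170 = 2 × 5 × 17
gcd(570, 950, 170) = 2 × 5 = 10.

10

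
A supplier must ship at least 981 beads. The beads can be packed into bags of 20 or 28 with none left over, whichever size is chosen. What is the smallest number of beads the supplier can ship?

1120

The number of beads must be a common multiple of 20 and 28, so a multiple of their LCM.
20 = 2^2 × 5
28 = 2^2 × 7
LCM(20, 28) = 2^2 × 5 × 7 = 140.
Smallest multiple of 140 that is ≥ 981: ⌈981/140⌉ × 140 = 8 × 140 = 1120.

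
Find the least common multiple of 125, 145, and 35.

125 = 5^3
145 = 5 × 29
35 = 5 × 7
LCM(125, 145, 35) = 5^3 × 7 × 29 = 25375.

25375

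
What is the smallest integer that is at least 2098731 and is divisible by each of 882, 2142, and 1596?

The integer must be a common multiple of 882, 2142, and 1596, so a multiple of their LCM.
882 = 2 × 3^2 × 7^2
2142 = 2 × 3^2 × 7 × 17
1596 = 2^2 × 3 × 7 × 19
LCM(882, 2142, 1596) = 2^2 × 3^2 × 7^2 × 17 × 19 = 569772.
Smallest multiple of 569772 that is ≥ 2098731: ⌈2098731/569772⌉ × 569772 = 4 × 569772 = 2279088.

2279088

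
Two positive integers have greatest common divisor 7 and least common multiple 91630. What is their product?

641410

For any two positive integers, gcd × lcm = product = 7 × 91630 = 641410.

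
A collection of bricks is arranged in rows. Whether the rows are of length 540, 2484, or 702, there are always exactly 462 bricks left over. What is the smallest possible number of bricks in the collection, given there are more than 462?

161922

N − 462 must be a common multiple of 540, 2484, and 702.
540 = 2^2 × 3^3 × 5
2484 = 2^2 × 3^3 × 23
702 = 2 × 3^3 × 13
LCM(540, 2484, 702) = 2^2 × 3^3 × 5 × 13 × 23 = 161460.
Smallest N > 462 is LCM + 462 = 161460 + 462 = 161922.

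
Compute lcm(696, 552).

696 = 2^3 × 3 × 29
552 = 2^3 × 3 × 23
LCM(696, 552) = 2^3 × 3 × 23 × 29 = 16008.

16008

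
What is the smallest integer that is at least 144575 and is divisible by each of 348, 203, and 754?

158340

The integer must be a common multiple of 348, 203, and 754, so a multiple of their LCM.
348 = 2^2 × 3 × 29
203 = 7 × 29
754 = 2 × 13 × 29
LCM(348, 203, 754) = 2^2 × 3 × 7 × 13 × 29 = 31668.
Smallest multiple of 31668 that is ≥ 144575: ⌈144575/31668⌉ × 31668 = 5 × 31668 = 158340.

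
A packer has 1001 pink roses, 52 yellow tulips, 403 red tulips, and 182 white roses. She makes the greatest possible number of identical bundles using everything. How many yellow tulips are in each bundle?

4

Number of bundles = gcd(1001, 52, 403, 182).
1001 = 7 × 11 × 13
52 = 2^2 × 13
403 = 13 × 31
182 = 2 × 7 × 13
gcd(1001, 52, 403, 182) = 13.
yellow tulips per bundle = 52 / 13 = 4.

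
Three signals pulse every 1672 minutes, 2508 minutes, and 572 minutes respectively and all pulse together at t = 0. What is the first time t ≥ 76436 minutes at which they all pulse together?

Joint pulses occur at multiples of LCM(1672, 2508, 572).
1672 = 2^3 × 11 × 19
2508 = 2^2 × 3 × 11 × 19
572 = 2^2 × 11 × 13
LCM(1672, 2508, 572) = 2^3 × 3 × 11 × 13 × 19 = 65208.
Smallest multiple of 65208 that is ≥ 76436: ⌈76436/65208⌉ × 65208 = 2 × 65208 = 130416.

130416 minutes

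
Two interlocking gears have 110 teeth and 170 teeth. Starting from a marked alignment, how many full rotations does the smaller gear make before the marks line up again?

17 rotations

They are all back at their starting positions together after one LCM of the periods.
110 = 2 × 5 × 11
170 = 2 × 5 × 17
LCM(110, 170) = 2 × 5 × 11 × 17 = 1870.
Rotations for period 110: 1870 / 110 = 17.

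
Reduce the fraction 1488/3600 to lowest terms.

31/75

1488 = 2^4 × 3 × 31
3600 = 2^4 × 3^2 × 5^2
gcd(1488, 3600) = 2^4 × 3 = 48.
Divide numerator and denominator by 48: 1488/3600 = 31/75.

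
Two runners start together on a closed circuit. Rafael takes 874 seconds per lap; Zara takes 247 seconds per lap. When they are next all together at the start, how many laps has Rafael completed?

13 laps

All finish a whole number of cycles simultaneously at t = LCM of the periods.
874 = 2 × 19 × 23
247 = 13 × 19
LCM(874, 247) = 2 × 13 × 19 × 23 = 11362.
Laps for period 874: 11362 / 874 = 13.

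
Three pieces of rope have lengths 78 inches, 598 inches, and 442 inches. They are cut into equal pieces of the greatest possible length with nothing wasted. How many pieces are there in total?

Piece length = gcd(78, 598, 442).
78 = 2 × 3 × 13
598 = 2 × 13 × 23
442 = 2 × 13 × 17
gcd(78, 598, 442) = 2 × 13 = 26.
Total pieces = 78/26 + 598/26 + 442/26 = 3 + 23 + 17 = 43.

43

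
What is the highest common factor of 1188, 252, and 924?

1188 = 2^2 × 3^3 × 11
252 = 2^2 × 3^2 × 7
924 = 2^2 × 3 × 7 × 11
gcd(1188, 252, 924) = 2^2 × 3 = 12.

12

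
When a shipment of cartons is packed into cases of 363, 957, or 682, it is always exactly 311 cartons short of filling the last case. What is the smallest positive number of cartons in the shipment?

Being 311 short of a full case of size k means N ≡ −311 (mod k), i.e. N + 311 is a multiple of each size.
363 = 3 × 11^2
957 = 3 × 11 × 29
682 = 2 × 11 × 31
LCM(363, 957, 682) = 2 × 3 × 11^2 × 29 × 31 = 652674.
Smallest positive N is 652674 − 311 = 652363.

652363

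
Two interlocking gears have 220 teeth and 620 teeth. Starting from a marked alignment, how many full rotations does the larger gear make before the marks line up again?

11 rotations

The first common completion time is the LCM of the periods.
220 = 2^2 × 5 × 11
620 = 2^2 × 5 × 31
LCM(220, 620) = 2^2 × 5 × 11 × 31 = 6820.
Rotations for period 620: 6820 / 620 = 11.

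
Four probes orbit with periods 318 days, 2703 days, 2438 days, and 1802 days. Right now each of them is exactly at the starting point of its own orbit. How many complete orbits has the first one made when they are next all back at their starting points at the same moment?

The first common completion time is the LCM of the periods.
318 = 2 × 3 × 53
2703 = 3 × 17 × 53
2438 = 2 × 23 × 53
1802 = 2 × 17 × 53
LCM(318, 2703, 2438, 1802) = 2 × 3 × 17 × 23 × 53 = 124338.
Orbits for period 318: 124338 / 318 = 391.

391 orbits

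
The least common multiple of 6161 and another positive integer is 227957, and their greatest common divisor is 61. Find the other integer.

2257

gcd × lcm = product of the two integers, so the other integer is (61 × 227957) / 6161 = 2257.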